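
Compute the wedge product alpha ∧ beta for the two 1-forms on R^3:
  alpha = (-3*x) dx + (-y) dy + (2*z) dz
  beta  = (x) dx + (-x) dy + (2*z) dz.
alpha ∧ beta = (x*(3*x + y)) dx ∧ dy + (-8*x*z) dx ∧ dz + (2*z*(x - y)) dy ∧ dz

Distribute the wedge, using dx_i ∧ dx_j = -dx_j ∧ dx_i and dx_i ∧ dx_i = 0. For each pair (i, j) with i < j, the coefficient of dx_i ∧ dx_j in alpha ∧ beta is (alpha_i * beta_j - alpha_j * beta_i). Collecting: alpha ∧ beta = (x*(3*x + y)) dx ∧ dy + (-8*x*z) dx ∧ dz + (2*z*(x - y)) dy ∧ dz.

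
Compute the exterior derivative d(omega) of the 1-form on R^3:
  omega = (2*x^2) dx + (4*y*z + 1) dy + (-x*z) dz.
d(omega) = (-z) dx ∧ dz + (-4*y) dy ∧ dz

For a 1-form omega = sum_i f_i dx_i, the exterior derivative is
  d(omega) = sum_{i < j} (∂f_j/∂x_i - ∂f_i/∂x_j) dx_i ∧ dx_j.
  coefficient of dx ∧ dz: ∂f_3/∂x - ∂f_1/∂z = ∂(-x*z)/∂x - ∂(2*x^2)/∂z = -z
  coefficient of dy ∧ dz: ∂f_3/∂y - ∂f_2/∂z = ∂(-x*z)/∂y - ∂(4*y*z + 1)/∂z = -4*y
Assembling: d(omega) = (-z) dx ∧ dz + (-4*y) dy ∧ dz.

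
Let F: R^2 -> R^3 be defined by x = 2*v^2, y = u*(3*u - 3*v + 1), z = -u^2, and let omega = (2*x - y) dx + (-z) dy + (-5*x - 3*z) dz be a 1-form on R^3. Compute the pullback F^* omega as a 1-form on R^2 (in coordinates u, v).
F^* omega = (u*(-3*u*v + u + 20*v^2)) du + (-3*u^3 - 12*u^2*v + 12*u*v^2 - 4*u*v + 16*v^3) dv

Using F^*(f dg) = (f ∘ F) d(g ∘ F), substitute each coordinate x_i by F_i(u, v) in f_i, and replace dx_i by d F_i = (∂F_i/∂u) du + (∂F_i/∂v) dv.
  For the x component: f_1(F) = -3*u^2 + 3*u*v - u + 4*v^2; d F_1 = (0) du + (4*v) dv
  For the y component: f_2(F) = u^2; d F_2 = (6*u - 3*v + 1) du + (-3*u) dv
  For the z component: f_3(F) = 3*u^2 - 10*v^2; d F_3 = (-2*u) du + (0) dv
Combining and collecting du, dv coefficients:
  coeff of du: u*(-3*u*v + u + 20*v^2)
  coeff of dv: -3*u^3 - 12*u^2*v + 12*u*v^2 - 4*u*v + 16*v^3
F^* omega = (u*(-3*u*v + u + 20*v^2)) du + (-3*u^3 - 12*u^2*v + 12*u*v^2 - 4*u*v + 16*v^3) dv.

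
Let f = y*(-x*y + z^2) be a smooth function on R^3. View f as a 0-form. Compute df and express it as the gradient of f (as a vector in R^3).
df = (-y^2) dx + (-2*x*y + z^2) dy + (2*y*z) dz; grad f = (-y^2, -2*x*y + z^2, 2*y*z)

For a 0-form f, d f = (∂f/∂x) dx + (∂f/∂y) dy + (∂f/∂z) dz. The components of the vector representation are exactly the entries of grad f in Cartesian coordinates:
  ∂f/∂x = -y^2
  ∂f/∂y = -2*x*y + z^2
  ∂f/∂z = 2*y*z.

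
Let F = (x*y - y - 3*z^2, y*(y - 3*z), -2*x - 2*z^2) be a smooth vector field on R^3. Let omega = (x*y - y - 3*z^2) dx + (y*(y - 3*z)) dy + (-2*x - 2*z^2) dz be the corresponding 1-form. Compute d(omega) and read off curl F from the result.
d(omega) = (3*y) dy ∧ dz + (2 - 6*z) dz ∧ dx + (1 - x) dx ∧ dy; curl F = (3*y, 2 - 6*z, 1 - x)

d omega = sum_{i<j} (∂f_j/∂x_i - ∂f_i/∂x_j) dx_i ∧ dx_j. Under the identification (dy ∧ dz, dz ∧ dx, dx ∧ dy) ↔ (e_x, e_y, e_z), the coefficients are exactly the components of curl F. Compute:
  ∂R/∂y - ∂Q/∂z = (0) - (-3*y) = 3*y
  ∂P/∂z - ∂R/∂x = (-6*z) - (-2) = 2 - 6*z
  ∂Q/∂x - ∂P/∂y = (0) - (x - 1) = 1 - x.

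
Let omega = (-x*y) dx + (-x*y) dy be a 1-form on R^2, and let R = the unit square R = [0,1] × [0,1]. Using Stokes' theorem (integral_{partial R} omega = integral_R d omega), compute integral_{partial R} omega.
integral_(partial R) omega = 0

Stokes: integral_partial_R omega = integral_R d omega with d omega = (∂Q/∂x - ∂P/∂y) dx ∧ dy.
  ∂Q/∂x = -y
  ∂P/∂y = -x
  integrand = ∂Q/∂x - ∂P/∂y = x - y.
Integrating over R: integral_0^1 integral_0^1 (x - y) dx dy = 0.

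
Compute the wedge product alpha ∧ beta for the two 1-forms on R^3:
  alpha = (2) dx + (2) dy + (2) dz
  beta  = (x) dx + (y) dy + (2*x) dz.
alpha ∧ beta = (-2*x + 2*y) dx ∧ dy + (2*x) dx ∧ dz + (4*x - 2*y) dy ∧ dz

Distribute the wedge, using dx_i ∧ dx_j = -dx_j ∧ dx_i and dx_i ∧ dx_i = 0. For each pair (i, j) with i < j, the coefficient of dx_i ∧ dx_j in alpha ∧ beta is (alpha_i * beta_j - alpha_j * beta_i). Collecting: alpha ∧ beta = (-2*x + 2*y) dx ∧ dy + (2*x) dx ∧ dz + (4*x - 2*y) dy ∧ dz.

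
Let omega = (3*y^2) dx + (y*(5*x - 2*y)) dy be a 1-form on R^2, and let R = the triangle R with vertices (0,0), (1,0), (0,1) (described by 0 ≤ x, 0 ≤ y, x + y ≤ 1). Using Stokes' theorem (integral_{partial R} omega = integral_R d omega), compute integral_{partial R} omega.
integral_(partial R) omega = -1/6

Stokes: integral_partial_R omega = integral_R d omega with d omega = (∂Q/∂x - ∂P/∂y) dx ∧ dy.
  ∂Q/∂x = 5*y
  ∂P/∂y = 6*y
  integrand = ∂Q/∂x - ∂P/∂y = -y.
Integrating over R: integral_0^1 integral_0^{1-x} (-y) dy dx = -1/6.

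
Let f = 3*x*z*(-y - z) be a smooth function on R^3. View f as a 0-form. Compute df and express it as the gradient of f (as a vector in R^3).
df = (3*z*(-y - z)) dx + (-3*x*z) dy + (3*x*(-y - 2*z)) dz; grad f = (3*z*(-y - z), -3*x*z, 3*x*(-y - 2*z))

For a 0-form f, d f = (∂f/∂x) dx + (∂f/∂y) dy + (∂f/∂z) dz. The components of the vector representation are exactly the entries of grad f in Cartesian coordinates:
  ∂f/∂x = 3*z*(-y - z)
  ∂f/∂y = -3*x*z
  ∂f/∂z = 3*x*(-y - 2*z).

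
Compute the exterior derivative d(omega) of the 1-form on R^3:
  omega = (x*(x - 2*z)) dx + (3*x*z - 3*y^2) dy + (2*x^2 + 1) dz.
d(omega) = (3*z) dx ∧ dy + (6*x) dx ∧ dz + (-3*x) dy ∧ dz

For a 1-form omega = sum_i f_i dx_i, the exterior derivative is
  d(omega) = sum_{i < j} (∂f_j/∂x_i - ∂f_i/∂x_j) dx_i ∧ dx_j.
  coefficient of dx ∧ dy: ∂f_2/∂x - ∂f_1/∂y = ∂(3*x*z - 3*y^2)/∂x - ∂(x*(x - 2*z))/∂y = 3*z
  coefficient of dx ∧ dz: ∂f_3/∂x - ∂f_1/∂z = ∂(2*x^2 + 1)/∂x - ∂(x*(x - 2*z))/∂z = 6*x
  coefficient of dy ∧ dz: ∂f_3/∂y - ∂f_2/∂z = ∂(2*x^2 + 1)/∂y - ∂(3*x*z - 3*y^2)/∂z = -3*x
Assembling: d(omega) = (3*z) dx ∧ dy + (6*x) dx ∧ dz + (-3*x) dy ∧ dz.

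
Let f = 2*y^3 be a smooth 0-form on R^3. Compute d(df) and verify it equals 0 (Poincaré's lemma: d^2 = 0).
d(df) = 0

Step 1: df = sum_i (∂f/∂x_i) dx_i = (0) dx + (6*y^2) dy + (0) dz.
Step 2: Apply d again. Using the 1-form formula, the coefficient of dx ∧ dy in d(df) is ∂^2 f/∂x ∂y - ∂^2 f/∂y ∂x = (0) - (0) = 0 (equality of mixed partials for smooth f).
Similarly for dx ∧ dz and dy ∧ dz — all coefficients vanish. So d(df) = 0.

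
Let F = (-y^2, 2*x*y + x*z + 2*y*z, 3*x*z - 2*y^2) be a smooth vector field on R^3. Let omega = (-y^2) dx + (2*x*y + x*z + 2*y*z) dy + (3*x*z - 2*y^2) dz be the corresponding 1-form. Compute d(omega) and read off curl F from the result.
d(omega) = (-x - 6*y) dy ∧ dz + (-3*z) dz ∧ dx + (4*y + z) dx ∧ dy; curl F = (-x - 6*y, -3*z, 4*y + z)

d omega = sum_{i<j} (∂f_j/∂x_i - ∂f_i/∂x_j) dx_i ∧ dx_j. Under the identification (dy ∧ dz, dz ∧ dx, dx ∧ dy) ↔ (e_x, e_y, e_z), the coefficients are exactly the components of curl F. Compute:
  ∂R/∂y - ∂Q/∂z = (-4*y) - (x + 2*y) = -x - 6*y
  ∂P/∂z - ∂R/∂x = (0) - (3*z) = -3*z
  ∂Q/∂x - ∂P/∂y = (2*y + z) - (-2*y) = 4*y + z.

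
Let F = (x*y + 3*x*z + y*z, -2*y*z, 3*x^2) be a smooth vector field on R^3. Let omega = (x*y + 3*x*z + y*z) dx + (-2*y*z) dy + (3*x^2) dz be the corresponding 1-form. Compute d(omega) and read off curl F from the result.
d(omega) = (2*y) dy ∧ dz + (-3*x + y) dz ∧ dx + (-x - z) dx ∧ dy; curl F = (2*y, -3*x + y, -x - z)

d omega = sum_{i<j} (∂f_j/∂x_i - ∂f_i/∂x_j) dx_i ∧ dx_j. Under the identification (dy ∧ dz, dz ∧ dx, dx ∧ dy) ↔ (e_x, e_y, e_z), the coefficients are exactly the components of curl F. Compute:
  ∂R/∂y - ∂Q/∂z = (0) - (-2*y) = 2*y
  ∂P/∂z - ∂R/∂x = (3*x + y) - (6*x) = -3*x + y
  ∂Q/∂x - ∂P/∂y = (0) - (x + z) = -x - z.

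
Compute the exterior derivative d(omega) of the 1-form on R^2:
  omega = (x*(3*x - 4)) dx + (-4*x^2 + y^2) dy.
d(omega) = (-8*x) dx ∧ dy

For a 1-form omega = sum_i f_i dx_i, the exterior derivative is
  d(omega) = sum_{i < j} (∂f_j/∂x_i - ∂f_i/∂x_j) dx_i ∧ dx_j.
  coefficient of dx ∧ dy: ∂f_2/∂x - ∂f_1/∂y = ∂(-4*x^2 + y^2)/∂x - ∂(x*(3*x - 4))/∂y = -8*x
Assembling: d(omega) = (-8*x) dx ∧ dy.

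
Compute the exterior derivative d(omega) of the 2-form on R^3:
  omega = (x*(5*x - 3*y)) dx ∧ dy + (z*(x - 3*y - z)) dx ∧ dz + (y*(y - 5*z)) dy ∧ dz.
d(omega) = (3*z) dx ∧ dy ∧ dz

For a 2-form omega = sum_{i<j} g_{ij} dx_i ∧ dx_j, the exterior derivative is
  d(omega) = sum_{i<j} d(g_{ij}) ∧ dx_i ∧ dx_j = sum_{i<j, k} (∂g_{ij}/∂x_k) dx_k ∧ dx_i ∧ dx_j.
Expand each term, using dx_k ∧ dx_i ∧ dx_j = sgn(permutation) dx_{(a)} ∧ dx_{(b)} ∧ dx_{(c)} with (a < b < c) sorted:
  d(z*(x - 3*y - z)) includes (∂/∂y)(z*(x - 3*y - z)) dy = (-3*z) dy, which multiplied by dx ∧ dz gives (3*z) dx ∧ dy ∧ dz
Collecting like 3-forms: d(omega) = (3*z) dx ∧ dy ∧ dz.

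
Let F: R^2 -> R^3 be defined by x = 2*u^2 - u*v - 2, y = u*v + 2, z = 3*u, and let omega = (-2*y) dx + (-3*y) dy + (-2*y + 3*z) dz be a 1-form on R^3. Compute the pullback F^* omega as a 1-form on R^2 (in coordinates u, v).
F^* omega = (-8*u^2*v - u*v^2 - 6*u*v + 11*u - 2*v - 12) du + (u*(-u*v - 2)) dv

Using F^*(f dg) = (f ∘ F) d(g ∘ F), substitute each coordinate x_i by F_i(u, v) in f_i, and replace dx_i by d F_i = (∂F_i/∂u) du + (∂F_i/∂v) dv.
  For the x component: f_1(F) = -2*u*v - 4; d F_1 = (4*u - v) du + (-u) dv
  For the y component: f_2(F) = -3*u*v - 6; d F_2 = (v) du + (u) dv
  For the z component: f_3(F) = -2*u*v + 9*u - 4; d F_3 = (3) du + (0) dv
Combining and collecting du, dv coefficients:
  coeff of du: -8*u^2*v - u*v^2 - 6*u*v + 11*u - 2*v - 12
  coeff of dv: u*(-u*v - 2)
F^* omega = (-8*u^2*v - u*v^2 - 6*u*v + 11*u - 2*v - 12) du + (u*(-u*v - 2)) dv.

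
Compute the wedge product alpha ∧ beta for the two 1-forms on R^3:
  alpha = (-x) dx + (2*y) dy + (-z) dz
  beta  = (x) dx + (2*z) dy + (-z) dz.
alpha ∧ beta = (-2*x*(y + z)) dx ∧ dy + (2*x*z) dx ∧ dz + (2*z*(-y + z)) dy ∧ dz

Distribute the wedge, using dx_i ∧ dx_j = -dx_j ∧ dx_i and dx_i ∧ dx_i = 0. For each pair (i, j) with i < j, the coefficient of dx_i ∧ dx_j in alpha ∧ beta is (alpha_i * beta_j - alpha_j * beta_i). Collecting: alpha ∧ beta = (-2*x*(y + z)) dx ∧ dy + (2*x*z) dx ∧ dz + (2*z*(-y + z)) dy ∧ dz.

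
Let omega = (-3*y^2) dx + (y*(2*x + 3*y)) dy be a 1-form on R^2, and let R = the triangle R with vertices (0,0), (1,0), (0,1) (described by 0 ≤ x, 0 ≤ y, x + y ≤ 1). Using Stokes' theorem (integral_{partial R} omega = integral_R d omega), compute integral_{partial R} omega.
integral_(partial R) omega = 4/3

Stokes: integral_partial_R omega = integral_R d omega with d omega = (∂Q/∂x - ∂P/∂y) dx ∧ dy.
  ∂Q/∂x = 2*y
  ∂P/∂y = -6*y
  integrand = ∂Q/∂x - ∂P/∂y = 8*y.
Integrating over R: integral_0^1 integral_0^{1-x} (8*y) dy dx = 4/3.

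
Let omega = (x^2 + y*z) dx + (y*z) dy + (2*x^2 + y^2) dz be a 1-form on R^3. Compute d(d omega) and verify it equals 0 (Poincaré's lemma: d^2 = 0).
d(d omega) = 0

Step 1: d omega = sum_{i<j} (∂f_j/∂x_i - ∂f_i/∂x_j) dx_i ∧ dx_j:
  coeff of dx ∧ dy: -z
  coeff of dx ∧ dz: 4*x - y
  coeff of dy ∧ dz: y
Step 2: Apply d again to each 2-form coefficient. The only possible 3-form in R^3 is dx ∧ dy ∧ dz, with coefficient
  ∂(coeff of dy∧dz)/∂x - ∂(coeff of dx∧dz)/∂y + ∂(coeff of dx∧dy)/∂z
  = ∂/∂x (y) - ∂/∂y (4*x - y) + ∂/∂z (-z).
Each of these terms simplifies to sums of mixed partials that cancel in pairs. The result is 0 (by equality of mixed partials for smooth functions — Schwarz / Clairaut).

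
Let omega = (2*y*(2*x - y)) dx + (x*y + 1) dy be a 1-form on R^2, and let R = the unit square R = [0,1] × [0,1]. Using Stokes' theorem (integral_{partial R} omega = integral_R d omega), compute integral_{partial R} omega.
integral_(partial R) omega = 1/2

Stokes: integral_partial_R omega = integral_R d omega with d omega = (∂Q/∂x - ∂P/∂y) dx ∧ dy.
  ∂Q/∂x = y
  ∂P/∂y = 4*x - 4*y
  integrand = ∂Q/∂x - ∂P/∂y = -4*x + 5*y.
Integrating over R: integral_0^1 integral_0^1 (-4*x + 5*y) dx dy = 1/2.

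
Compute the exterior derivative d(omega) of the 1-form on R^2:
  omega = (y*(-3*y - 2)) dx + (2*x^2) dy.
d(omega) = (4*x + 6*y + 2) dx ∧ dy

For a 1-form omega = sum_i f_i dx_i, the exterior derivative is
  d(omega) = sum_{i < j} (∂f_j/∂x_i - ∂f_i/∂x_j) dx_i ∧ dx_j.
  coefficient of dx ∧ dy: ∂f_2/∂x - ∂f_1/∂y = ∂(2*x^2)/∂x - ∂(y*(-3*y - 2))/∂y = 4*x + 6*y + 2
Assembling: d(omega) = (4*x + 6*y + 2) dx ∧ dy.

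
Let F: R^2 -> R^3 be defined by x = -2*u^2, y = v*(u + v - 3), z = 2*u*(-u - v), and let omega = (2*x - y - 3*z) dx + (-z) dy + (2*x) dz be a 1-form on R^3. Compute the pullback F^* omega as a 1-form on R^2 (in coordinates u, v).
F^* omega = (2*u*(4*u^2 - 5*u*v + 3*v^2 - 6*v)) du + (2*u*(5*u^2 + 3*u*v - 3*u + 2*v^2 - 3*v)) dv

Using F^*(f dg) = (f ∘ F) d(g ∘ F), substitute each coordinate x_i by F_i(u, v) in f_i, and replace dx_i by d F_i = (∂F_i/∂u) du + (∂F_i/∂v) dv.
  For the x component: f_1(F) = 2*u^2 + 5*u*v - v^2 + 3*v; d F_1 = (-4*u) du + (0) dv
  For the y component: f_2(F) = 2*u*(u + v); d F_2 = (v) du + (u + 2*v - 3) dv
  For the z component: f_3(F) = -4*u^2; d F_3 = (-4*u - 2*v) du + (-2*u) dv
Combining and collecting du, dv coefficients:
  coeff of du: 2*u*(4*u^2 - 5*u*v + 3*v^2 - 6*v)
  coeff of dv: 2*u*(5*u^2 + 3*u*v - 3*u + 2*v^2 - 3*v)
F^* omega = (2*u*(4*u^2 - 5*u*v + 3*v^2 - 6*v)) du + (2*u*(5*u^2 + 3*u*v - 3*u + 2*v^2 - 3*v)) dv.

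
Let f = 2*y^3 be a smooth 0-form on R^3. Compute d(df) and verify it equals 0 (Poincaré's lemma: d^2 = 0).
d(df) = 0

Step 1: df = sum_i (∂f/∂x_i) dx_i = (0) dx + (6*y^2) dy + (0) dz.
Step 2: Apply d again. Using the 1-form formula, the coefficient of dx ∧ dy in d(df) is ∂^2 f/∂x ∂y - ∂^2 f/∂y ∂x = (0) - (0) = 0 (equality of mixed partials for smooth f).
Similarly for dx ∧ dz and dy ∧ dz — all coefficients vanish. So d(df) = 0.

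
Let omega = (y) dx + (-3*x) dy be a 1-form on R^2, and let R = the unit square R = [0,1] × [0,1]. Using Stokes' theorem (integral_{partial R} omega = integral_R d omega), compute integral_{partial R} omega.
integral_(partial R) omega = -4

Stokes: integral_partial_R omega = integral_R d omega with d omega = (∂Q/∂x - ∂P/∂y) dx ∧ dy.
  ∂Q/∂x = -3
  ∂P/∂y = 1
  integrand = ∂Q/∂x - ∂P/∂y = -4.
Integrating over R: integral_0^1 integral_0^1 (-4) dx dy = -4.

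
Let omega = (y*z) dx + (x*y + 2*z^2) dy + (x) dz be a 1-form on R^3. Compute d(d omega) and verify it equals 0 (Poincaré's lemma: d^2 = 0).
d(d omega) = 0

Step 1: d omega = sum_{i<j} (∂f_j/∂x_i - ∂f_i/∂x_j) dx_i ∧ dx_j:
  coeff of dx ∧ dy: y - z
  coeff of dx ∧ dz: 1 - y
  coeff of dy ∧ dz: -4*z
Step 2: Apply d again to each 2-form coefficient. The only possible 3-form in R^3 is dx ∧ dy ∧ dz, with coefficient
  ∂(coeff of dy∧dz)/∂x - ∂(coeff of dx∧dz)/∂y + ∂(coeff of dx∧dy)/∂z
  = ∂/∂x (-4*z) - ∂/∂y (1 - y) + ∂/∂z (y - z).
Each of these terms simplifies to sums of mixed partials that cancel in pairs. The result is 0 (by equality of mixed partials for smooth functions — Schwarz / Clairaut).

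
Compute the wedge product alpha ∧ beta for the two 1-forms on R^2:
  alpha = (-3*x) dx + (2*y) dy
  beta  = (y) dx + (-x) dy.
alpha ∧ beta = (3*x^2 - 2*y^2) dx ∧ dy

Distribute the wedge, using dx_i ∧ dx_j = -dx_j ∧ dx_i and dx_i ∧ dx_i = 0. For each pair (i, j) with i < j, the coefficient of dx_i ∧ dx_j in alpha ∧ beta is (alpha_i * beta_j - alpha_j * beta_i). Collecting: alpha ∧ beta = (3*x^2 - 2*y^2) dx ∧ dy.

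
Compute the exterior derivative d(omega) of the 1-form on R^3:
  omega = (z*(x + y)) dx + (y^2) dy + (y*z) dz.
d(omega) = (-z) dx ∧ dy + (-x - y) dx ∧ dz + (z) dy ∧ dz

For a 1-form omega = sum_i f_i dx_i, the exterior derivative is
  d(omega) = sum_{i < j} (∂f_j/∂x_i - ∂f_i/∂x_j) dx_i ∧ dx_j.
  coefficient of dx ∧ dy: ∂f_2/∂x - ∂f_1/∂y = ∂(y^2)/∂x - ∂(z*(x + y))/∂y = -z
  coefficient of dx ∧ dz: ∂f_3/∂x - ∂f_1/∂z = ∂(y*z)/∂x - ∂(z*(x + y))/∂z = -x - y
  coefficient of dy ∧ dz: ∂f_3/∂y - ∂f_2/∂z = ∂(y*z)/∂y - ∂(y^2)/∂z = z
Assembling: d(omega) = (-z) dx ∧ dy + (-x - y) dx ∧ dz + (z) dy ∧ dz.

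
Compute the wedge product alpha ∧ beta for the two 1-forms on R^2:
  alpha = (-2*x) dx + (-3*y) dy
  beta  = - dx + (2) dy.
alpha ∧ beta = (-4*x - 3*y) dx ∧ dy

Distribute the wedge, using dx_i ∧ dx_j = -dx_j ∧ dx_i and dx_i ∧ dx_i = 0. For each pair (i, j) with i < j, the coefficient of dx_i ∧ dx_j in alpha ∧ beta is (alpha_i * beta_j - alpha_j * beta_i). Collecting: alpha ∧ beta = (-4*x - 3*y) dx ∧ dy.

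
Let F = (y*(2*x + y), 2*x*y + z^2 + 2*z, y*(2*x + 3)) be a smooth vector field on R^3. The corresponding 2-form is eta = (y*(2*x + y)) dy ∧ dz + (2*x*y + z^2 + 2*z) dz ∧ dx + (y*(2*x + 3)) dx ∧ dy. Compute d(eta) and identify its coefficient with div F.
d(eta) = (2*x + 2*y) dx ∧ dy ∧ dz; div F = 2*x + 2*y

For a 2-form in R^3 of the form above, applying d gives a 3-form with coefficient ∂P/∂x + ∂Q/∂y + ∂R/∂z:
  ∂P/∂x = 2*y
  ∂Q/∂y = 2*x
  ∂R/∂z = 0
Sum = 2*x + 2*y, which is exactly div F.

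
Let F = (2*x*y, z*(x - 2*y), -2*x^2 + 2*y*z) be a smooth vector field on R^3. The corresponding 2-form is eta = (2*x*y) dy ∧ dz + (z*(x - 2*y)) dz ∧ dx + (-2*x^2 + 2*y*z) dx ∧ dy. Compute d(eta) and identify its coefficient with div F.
d(eta) = (4*y - 2*z) dx ∧ dy ∧ dz; div F = 4*y - 2*z

For a 2-form in R^3 of the form above, applying d gives a 3-form with coefficient ∂P/∂x + ∂Q/∂y + ∂R/∂z:
  ∂P/∂x = 2*y
  ∂Q/∂y = -2*z
  ∂R/∂z = 2*y
Sum = 4*y - 2*z, which is exactly div F.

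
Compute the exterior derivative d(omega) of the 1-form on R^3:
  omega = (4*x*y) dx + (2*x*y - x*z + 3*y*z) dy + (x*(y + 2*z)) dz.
d(omega) = (-4*x + 2*y - z) dx ∧ dy + (y + 2*z) dx ∧ dz + (2*x - 3*y) dy ∧ dz

For a 1-form omega = sum_i f_i dx_i, the exterior derivative is
  d(omega) = sum_{i < j} (∂f_j/∂x_i - ∂f_i/∂x_j) dx_i ∧ dx_j.
  coefficient of dx ∧ dy: ∂f_2/∂x - ∂f_1/∂y = ∂(2*x*y - x*z + 3*y*z)/∂x - ∂(4*x*y)/∂y = -4*x + 2*y - z
  coefficient of dx ∧ dz: ∂f_3/∂x - ∂f_1/∂z = ∂(x*(y + 2*z))/∂x - ∂(4*x*y)/∂z = y + 2*z
  coefficient of dy ∧ dz: ∂f_3/∂y - ∂f_2/∂z = ∂(x*(y + 2*z))/∂y - ∂(2*x*y - x*z + 3*y*z)/∂z = 2*x - 3*y
Assembling: d(omega) = (-4*x + 2*y - z) dx ∧ dy + (y + 2*z) dx ∧ dz + (2*x - 3*y) dy ∧ dz.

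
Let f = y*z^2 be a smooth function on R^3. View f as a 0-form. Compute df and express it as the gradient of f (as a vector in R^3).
df = (0) dx + (z^2) dy + (2*y*z) dz; grad f = (0, z^2, 2*y*z)

For a 0-form f, d f = (∂f/∂x) dx + (∂f/∂y) dy + (∂f/∂z) dz. The components of the vector representation are exactly the entries of grad f in Cartesian coordinates:
  ∂f/∂x = 0
  ∂f/∂y = z^2
  ∂f/∂z = 2*y*z.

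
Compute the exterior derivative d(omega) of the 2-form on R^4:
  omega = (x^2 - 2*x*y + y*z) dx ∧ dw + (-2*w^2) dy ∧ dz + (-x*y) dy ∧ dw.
d(omega) = (2*x - y - z) dx ∧ dy ∧ dw + (-y) dx ∧ dz ∧ dw + (-4*w) dy ∧ dz ∧ dw

For a 2-form omega = sum_{i<j} g_{ij} dx_i ∧ dx_j, the exterior derivative is
  d(omega) = sum_{i<j} d(g_{ij}) ∧ dx_i ∧ dx_j = sum_{i<j, k} (∂g_{ij}/∂x_k) dx_k ∧ dx_i ∧ dx_j.
Expand each term, using dx_k ∧ dx_i ∧ dx_j = sgn(permutation) dx_{(a)} ∧ dx_{(b)} ∧ dx_{(c)} with (a < b < c) sorted:
  d(x^2 - 2*x*y + y*z) includes (∂/∂y)(x^2 - 2*x*y + y*z) dy = (-2*x + z) dy, which multiplied by dx ∧ dw gives (2*x - z) dx ∧ dy ∧ dw
  d(x^2 - 2*x*y + y*z) includes (∂/∂z)(x^2 - 2*x*y + y*z) dz = (y) dz, which multiplied by dx ∧ dw gives (-y) dx ∧ dz ∧ dw
  d(-2*w^2) includes (∂/∂w)(-2*w^2) dw = (-4*w) dw, which multiplied by dy ∧ dz gives (-4*w) dy ∧ dz ∧ dw
  d(-x*y) includes (∂/∂x)(-x*y) dx = (-y) dx, which multiplied by dy ∧ dw gives (-y) dx ∧ dy ∧ dw
Collecting like 3-forms: d(omega) = (2*x - y - z) dx ∧ dy ∧ dw + (-y) dx ∧ dz ∧ dw + (-4*w) dy ∧ dz ∧ dw.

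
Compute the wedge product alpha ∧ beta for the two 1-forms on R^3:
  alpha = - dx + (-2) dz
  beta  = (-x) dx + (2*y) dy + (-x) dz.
alpha ∧ beta = (-2*y) dx ∧ dy + (-x) dx ∧ dz + (4*y) dy ∧ dz

Distribute the wedge, using dx_i ∧ dx_j = -dx_j ∧ dx_i and dx_i ∧ dx_i = 0. For each pair (i, j) with i < j, the coefficient of dx_i ∧ dx_j in alpha ∧ beta is (alpha_i * beta_j - alpha_j * beta_i). Collecting: alpha ∧ beta = (-2*y) dx ∧ dy + (-x) dx ∧ dz + (4*y) dy ∧ dz.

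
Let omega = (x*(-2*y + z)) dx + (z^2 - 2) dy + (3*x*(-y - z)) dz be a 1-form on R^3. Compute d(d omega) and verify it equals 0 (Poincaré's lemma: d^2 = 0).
d(d omega) = 0

Step 1: d omega = sum_{i<j} (∂f_j/∂x_i - ∂f_i/∂x_j) dx_i ∧ dx_j:
  coeff of dx ∧ dy: 2*x
  coeff of dx ∧ dz: -x - 3*y - 3*z
  coeff of dy ∧ dz: -3*x - 2*z
Step 2: Apply d again to each 2-form coefficient. The only possible 3-form in R^3 is dx ∧ dy ∧ dz, with coefficient
  ∂(coeff of dy∧dz)/∂x - ∂(coeff of dx∧dz)/∂y + ∂(coeff of dx∧dy)/∂z
  = ∂/∂x (-3*x - 2*z) - ∂/∂y (-x - 3*y - 3*z) + ∂/∂z (2*x).
Each of these terms simplifies to sums of mixed partials that cancel in pairs. The result is 0 (by equality of mixed partials for smooth functions — Schwarz / Clairaut).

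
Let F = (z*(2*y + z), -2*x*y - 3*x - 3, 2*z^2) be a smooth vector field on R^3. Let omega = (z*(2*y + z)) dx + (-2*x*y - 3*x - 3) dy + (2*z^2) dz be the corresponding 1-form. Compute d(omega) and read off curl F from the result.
d(omega) = (0) dy ∧ dz + (2*y + 2*z) dz ∧ dx + (-2*y - 2*z - 3) dx ∧ dy; curl F = (0, 2*y + 2*z, -2*y - 2*z - 3)

d omega = sum_{i<j} (∂f_j/∂x_i - ∂f_i/∂x_j) dx_i ∧ dx_j. Under the identification (dy ∧ dz, dz ∧ dx, dx ∧ dy) ↔ (e_x, e_y, e_z), the coefficients are exactly the components of curl F. Compute:
  ∂R/∂y - ∂Q/∂z = (0) - (0) = 0
  ∂P/∂z - ∂R/∂x = (2*y + 2*z) - (0) = 2*y + 2*z
  ∂Q/∂x - ∂P/∂y = (-2*y - 3) - (2*z) = -2*y - 2*z - 3.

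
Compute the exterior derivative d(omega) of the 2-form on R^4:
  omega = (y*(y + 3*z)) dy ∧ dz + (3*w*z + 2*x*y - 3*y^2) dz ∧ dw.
d(omega) = (2*y) dx ∧ dz ∧ dw + (2*x - 6*y) dy ∧ dz ∧ dw

For a 2-form omega = sum_{i<j} g_{ij} dx_i ∧ dx_j, the exterior derivative is
  d(omega) = sum_{i<j} d(g_{ij}) ∧ dx_i ∧ dx_j = sum_{i<j, k} (∂g_{ij}/∂x_k) dx_k ∧ dx_i ∧ dx_j.
Expand each term, using dx_k ∧ dx_i ∧ dx_j = sgn(permutation) dx_{(a)} ∧ dx_{(b)} ∧ dx_{(c)} with (a < b < c) sorted:
  d(3*w*z + 2*x*y - 3*y^2) includes (∂/∂x)(3*w*z + 2*x*y - 3*y^2) dx = (2*y) dx, which multiplied by dz ∧ dw gives (2*y) dx ∧ dz ∧ dw
  d(3*w*z + 2*x*y - 3*y^2) includes (∂/∂y)(3*w*z + 2*x*y - 3*y^2) dy = (2*x - 6*y) dy, which multiplied by dz ∧ dw gives (2*x - 6*y) dy ∧ dz ∧ dw
Collecting like 3-forms: d(omega) = (2*y) dx ∧ dz ∧ dw + (2*x - 6*y) dy ∧ dz ∧ dw.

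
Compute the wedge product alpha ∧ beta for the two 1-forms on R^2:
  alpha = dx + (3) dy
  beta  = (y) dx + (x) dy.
alpha ∧ beta = (x - 3*y) dx ∧ dy

Distribute the wedge, using dx_i ∧ dx_j = -dx_j ∧ dx_i and dx_i ∧ dx_i = 0. For each pair (i, j) with i < j, the coefficient of dx_i ∧ dx_j in alpha ∧ beta is (alpha_i * beta_j - alpha_j * beta_i). Collecting: alpha ∧ beta = (x - 3*y) dx ∧ dy.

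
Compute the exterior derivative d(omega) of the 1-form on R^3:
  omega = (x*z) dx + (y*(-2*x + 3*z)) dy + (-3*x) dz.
d(omega) = (-2*y) dx ∧ dy + (-x - 3) dx ∧ dz + (-3*y) dy ∧ dz

For a 1-form omega = sum_i f_i dx_i, the exterior derivative is
  d(omega) = sum_{i < j} (∂f_j/∂x_i - ∂f_i/∂x_j) dx_i ∧ dx_j.
  coefficient of dx ∧ dy: ∂f_2/∂x - ∂f_1/∂y = ∂(y*(-2*x + 3*z))/∂x - ∂(x*z)/∂y = -2*y
  coefficient of dx ∧ dz: ∂f_3/∂x - ∂f_1/∂z = ∂(-3*x)/∂x - ∂(x*z)/∂z = -x - 3
  coefficient of dy ∧ dz: ∂f_3/∂y - ∂f_2/∂z = ∂(-3*x)/∂y - ∂(y*(-2*x + 3*z))/∂z = -3*y
Assembling: d(omega) = (-2*y) dx ∧ dy + (-x - 3) dx ∧ dz + (-3*y) dy ∧ dz.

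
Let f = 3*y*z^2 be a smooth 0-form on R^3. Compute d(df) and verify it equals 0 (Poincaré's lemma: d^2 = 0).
d(df) = 0

Step 1: df = sum_i (∂f/∂x_i) dx_i = (0) dx + (3*z^2) dy + (6*y*z) dz.
Step 2: Apply d again. Using the 1-form formula, the coefficient of dx ∧ dy in d(df) is ∂^2 f/∂x ∂y - ∂^2 f/∂y ∂x = (0) - (0) = 0 (equality of mixed partials for smooth f).
Similarly for dx ∧ dz and dy ∧ dz — all coefficients vanish. So d(df) = 0.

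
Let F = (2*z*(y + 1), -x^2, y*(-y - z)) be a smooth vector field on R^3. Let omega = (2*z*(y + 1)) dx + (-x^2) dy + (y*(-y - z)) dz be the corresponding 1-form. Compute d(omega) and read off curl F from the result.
d(omega) = (-2*y - z) dy ∧ dz + (2*y + 2) dz ∧ dx + (-2*x - 2*z) dx ∧ dy; curl F = (-2*y - z, 2*y + 2, -2*x - 2*z)

d omega = sum_{i<j} (∂f_j/∂x_i - ∂f_i/∂x_j) dx_i ∧ dx_j. Under the identification (dy ∧ dz, dz ∧ dx, dx ∧ dy) ↔ (e_x, e_y, e_z), the coefficients are exactly the components of curl F. Compute:
  ∂R/∂y - ∂Q/∂z = (-2*y - z) - (0) = -2*y - z
  ∂P/∂z - ∂R/∂x = (2*y + 2) - (0) = 2*y + 2
  ∂Q/∂x - ∂P/∂y = (-2*x) - (2*z) = -2*x - 2*z.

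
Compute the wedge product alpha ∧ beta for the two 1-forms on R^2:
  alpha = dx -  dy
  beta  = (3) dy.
alpha ∧ beta = (3) dx ∧ dy

Distribute the wedge, using dx_i ∧ dx_j = -dx_j ∧ dx_i and dx_i ∧ dx_i = 0. For each pair (i, j) with i < j, the coefficient of dx_i ∧ dx_j in alpha ∧ beta is (alpha_i * beta_j - alpha_j * beta_i). Collecting: alpha ∧ beta = (3) dx ∧ dy.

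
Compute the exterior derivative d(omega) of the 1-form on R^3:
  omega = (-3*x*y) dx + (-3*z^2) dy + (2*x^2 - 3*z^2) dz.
d(omega) = (3*x) dx ∧ dy + (4*x) dx ∧ dz + (6*z) dy ∧ dz

For a 1-form omega = sum_i f_i dx_i, the exterior derivative is
  d(omega) = sum_{i < j} (∂f_j/∂x_i - ∂f_i/∂x_j) dx_i ∧ dx_j.
  coefficient of dx ∧ dy: ∂f_2/∂x - ∂f_1/∂y = ∂(-3*z^2)/∂x - ∂(-3*x*y)/∂y = 3*x
  coefficient of dx ∧ dz: ∂f_3/∂x - ∂f_1/∂z = ∂(2*x^2 - 3*z^2)/∂x - ∂(-3*x*y)/∂z = 4*x
  coefficient of dy ∧ dz: ∂f_3/∂y - ∂f_2/∂z = ∂(2*x^2 - 3*z^2)/∂y - ∂(-3*z^2)/∂z = 6*z
Assembling: d(omega) = (3*x) dx ∧ dy + (4*x) dx ∧ dz + (6*z) dy ∧ dz.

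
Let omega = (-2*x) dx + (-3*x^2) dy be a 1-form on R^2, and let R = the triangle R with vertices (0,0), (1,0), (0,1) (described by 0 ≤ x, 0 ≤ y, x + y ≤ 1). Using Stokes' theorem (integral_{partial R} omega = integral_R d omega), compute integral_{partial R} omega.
integral_(partial R) omega = -1

Stokes: integral_partial_R omega = integral_R d omega with d omega = (∂Q/∂x - ∂P/∂y) dx ∧ dy.
  ∂Q/∂x = -6*x
  ∂P/∂y = 0
  integrand = ∂Q/∂x - ∂P/∂y = -6*x.
Integrating over R: integral_0^1 integral_0^{1-x} (-6*x) dy dx = -1.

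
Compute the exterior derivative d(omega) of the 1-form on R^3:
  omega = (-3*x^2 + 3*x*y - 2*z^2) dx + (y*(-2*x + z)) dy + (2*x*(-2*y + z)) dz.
d(omega) = (-3*x - 2*y) dx ∧ dy + (-4*y + 6*z) dx ∧ dz + (-4*x - y) dy ∧ dz

For a 1-form omega = sum_i f_i dx_i, the exterior derivative is
  d(omega) = sum_{i < j} (∂f_j/∂x_i - ∂f_i/∂x_j) dx_i ∧ dx_j.
  coefficient of dx ∧ dy: ∂f_2/∂x - ∂f_1/∂y = ∂(y*(-2*x + z))/∂x - ∂(-3*x^2 + 3*x*y - 2*z^2)/∂y = -3*x - 2*y
  coefficient of dx ∧ dz: ∂f_3/∂x - ∂f_1/∂z = ∂(2*x*(-2*y + z))/∂x - ∂(-3*x^2 + 3*x*y - 2*z^2)/∂z = -4*y + 6*z
  coefficient of dy ∧ dz: ∂f_3/∂y - ∂f_2/∂z = ∂(2*x*(-2*y + z))/∂y - ∂(y*(-2*x + z))/∂z = -4*x - y
Assembling: d(omega) = (-3*x - 2*y) dx ∧ dy + (-4*y + 6*z) dx ∧ dz + (-4*x - y) dy ∧ dz.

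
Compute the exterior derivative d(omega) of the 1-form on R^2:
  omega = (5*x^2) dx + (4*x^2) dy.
d(omega) = (8*x) dx ∧ dy

For a 1-form omega = sum_i f_i dx_i, the exterior derivative is
  d(omega) = sum_{i < j} (∂f_j/∂x_i - ∂f_i/∂x_j) dx_i ∧ dx_j.
  coefficient of dx ∧ dy: ∂f_2/∂x - ∂f_1/∂y = ∂(4*x^2)/∂x - ∂(5*x^2)/∂y = 8*x
Assembling: d(omega) = (8*x) dx ∧ dy.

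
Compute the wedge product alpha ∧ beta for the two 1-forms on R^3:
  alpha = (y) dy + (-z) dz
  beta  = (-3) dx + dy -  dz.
alpha ∧ beta = (3*y) dx ∧ dy + (-y + z) dy ∧ dz + (-3*z) dx ∧ dz

Distribute the wedge, using dx_i ∧ dx_j = -dx_j ∧ dx_i and dx_i ∧ dx_i = 0. For each pair (i, j) with i < j, the coefficient of dx_i ∧ dx_j in alpha ∧ beta is (alpha_i * beta_j - alpha_j * beta_i). Collecting: alpha ∧ beta = (3*y) dx ∧ dy + (-y + z) dy ∧ dz + (-3*z) dx ∧ dz.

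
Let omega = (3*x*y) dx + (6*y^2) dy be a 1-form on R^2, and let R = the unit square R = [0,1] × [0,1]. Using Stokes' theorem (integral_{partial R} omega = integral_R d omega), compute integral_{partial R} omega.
integral_(partial R) omega = -3/2

Stokes: integral_partial_R omega = integral_R d omega with d omega = (∂Q/∂x - ∂P/∂y) dx ∧ dy.
  ∂Q/∂x = 0
  ∂P/∂y = 3*x
  integrand = ∂Q/∂x - ∂P/∂y = -3*x.
Integrating over R: integral_0^1 integral_0^1 (-3*x) dx dy = -3/2.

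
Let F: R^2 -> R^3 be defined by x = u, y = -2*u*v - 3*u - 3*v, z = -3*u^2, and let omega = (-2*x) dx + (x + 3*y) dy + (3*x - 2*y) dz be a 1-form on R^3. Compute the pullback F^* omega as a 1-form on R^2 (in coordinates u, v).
F^* omega = (-24*u^2*v - 54*u^2 + 12*u*v^2 - 2*u*v + 22*u + 18*v^2 + 27*v) du + (12*u^2*v + 16*u^2 + 36*u*v + 24*u + 27*v) dv

Using F^*(f dg) = (f ∘ F) d(g ∘ F), substitute each coordinate x_i by F_i(u, v) in f_i, and replace dx_i by d F_i = (∂F_i/∂u) du + (∂F_i/∂v) dv.
  For the x component: f_1(F) = -2*u; d F_1 = (1) du + (0) dv
  For the y component: f_2(F) = -6*u*v - 8*u - 9*v; d F_2 = (-2*v - 3) du + (-2*u - 3) dv
  For the z component: f_3(F) = 4*u*v + 9*u + 6*v; d F_3 = (-6*u) du + (0) dv
Combining and collecting du, dv coefficients:
  coeff of du: -24*u^2*v - 54*u^2 + 12*u*v^2 - 2*u*v + 22*u + 18*v^2 + 27*v
  coeff of dv: 12*u^2*v + 16*u^2 + 36*u*v + 24*u + 27*v
F^* omega = (-24*u^2*v - 54*u^2 + 12*u*v^2 - 2*u*v + 22*u + 18*v^2 + 27*v) du + (12*u^2*v + 16*u^2 + 36*u*v + 24*u + 27*v) dv.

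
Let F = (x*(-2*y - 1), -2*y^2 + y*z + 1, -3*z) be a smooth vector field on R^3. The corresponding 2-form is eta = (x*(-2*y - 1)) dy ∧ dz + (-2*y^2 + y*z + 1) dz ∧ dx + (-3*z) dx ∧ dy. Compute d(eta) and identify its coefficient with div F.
d(eta) = (-6*y + z - 4) dx ∧ dy ∧ dz; div F = -6*y + z - 4

For a 2-form in R^3 of the form above, applying d gives a 3-form with coefficient ∂P/∂x + ∂Q/∂y + ∂R/∂z:
  ∂P/∂x = -2*y - 1
  ∂Q/∂y = -4*y + z
  ∂R/∂z = -3
Sum = -6*y + z - 4, which is exactly div F.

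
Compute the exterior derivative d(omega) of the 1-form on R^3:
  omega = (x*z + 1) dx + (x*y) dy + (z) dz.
d(omega) = (y) dx ∧ dy + (-x) dx ∧ dz

For a 1-form omega = sum_i f_i dx_i, the exterior derivative is
  d(omega) = sum_{i < j} (∂f_j/∂x_i - ∂f_i/∂x_j) dx_i ∧ dx_j.
  coefficient of dx ∧ dy: ∂f_2/∂x - ∂f_1/∂y = ∂(x*y)/∂x - ∂(x*z + 1)/∂y = y
  coefficient of dx ∧ dz: ∂f_3/∂x - ∂f_1/∂z = ∂(z)/∂x - ∂(x*z + 1)/∂z = -x
Assembling: d(omega) = (y) dx ∧ dy + (-x) dx ∧ dz.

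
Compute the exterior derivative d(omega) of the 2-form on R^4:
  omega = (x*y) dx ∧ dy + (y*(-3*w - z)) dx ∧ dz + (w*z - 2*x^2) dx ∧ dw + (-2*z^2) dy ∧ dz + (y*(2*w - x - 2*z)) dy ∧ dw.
d(omega) = (3*w + z) dx ∧ dy ∧ dz + (-w - 3*y) dx ∧ dz ∧ dw + (-y) dx ∧ dy ∧ dw + (2*y) dy ∧ dz ∧ dw

For a 2-form omega = sum_{i<j} g_{ij} dx_i ∧ dx_j, the exterior derivative is
  d(omega) = sum_{i<j} d(g_{ij}) ∧ dx_i ∧ dx_j = sum_{i<j, k} (∂g_{ij}/∂x_k) dx_k ∧ dx_i ∧ dx_j.
Expand each term, using dx_k ∧ dx_i ∧ dx_j = sgn(permutation) dx_{(a)} ∧ dx_{(b)} ∧ dx_{(c)} with (a < b < c) sorted:
  d(y*(-3*w - z)) includes (∂/∂y)(y*(-3*w - z)) dy = (-3*w - z) dy, which multiplied by dx ∧ dz gives (3*w + z) dx ∧ dy ∧ dz
  d(y*(-3*w - z)) includes (∂/∂w)(y*(-3*w - z)) dw = (-3*y) dw, which multiplied by dx ∧ dz gives (-3*y) dx ∧ dz ∧ dw
  d(w*z - 2*x^2) includes (∂/∂z)(w*z - 2*x^2) dz = (w) dz, which multiplied by dx ∧ dw gives (-w) dx ∧ dz ∧ dw
  d(y*(2*w - x - 2*z)) includes (∂/∂x)(y*(2*w - x - 2*z)) dx = (-y) dx, which multiplied by dy ∧ dw gives (-y) dx ∧ dy ∧ dw
  d(y*(2*w - x - 2*z)) includes (∂/∂z)(y*(2*w - x - 2*z)) dz = (-2*y) dz, which multiplied by dy ∧ dw gives (2*y) dy ∧ dz ∧ dw
Collecting like 3-forms: d(omega) = (3*w + z) dx ∧ dy ∧ dz + (-w - 3*y) dx ∧ dz ∧ dw + (-y) dx ∧ dy ∧ dw + (2*y) dy ∧ dz ∧ dw.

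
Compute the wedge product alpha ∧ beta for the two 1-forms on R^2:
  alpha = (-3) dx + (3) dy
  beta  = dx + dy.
alpha ∧ beta = (-6) dx ∧ dy

Distribute the wedge, using dx_i ∧ dx_j = -dx_j ∧ dx_i and dx_i ∧ dx_i = 0. For each pair (i, j) with i < j, the coefficient of dx_i ∧ dx_j in alpha ∧ beta is (alpha_i * beta_j - alpha_j * beta_i). Collecting: alpha ∧ beta = (-6) dx ∧ dy.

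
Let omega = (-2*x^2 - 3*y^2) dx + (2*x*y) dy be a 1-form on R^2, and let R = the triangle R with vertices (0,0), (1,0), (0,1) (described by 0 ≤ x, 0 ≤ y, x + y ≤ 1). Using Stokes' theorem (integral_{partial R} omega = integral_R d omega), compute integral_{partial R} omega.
integral_(partial R) omega = 4/3

Stokes: integral_partial_R omega = integral_R d omega with d omega = (∂Q/∂x - ∂P/∂y) dx ∧ dy.
  ∂Q/∂x = 2*y
  ∂P/∂y = -6*y
  integrand = ∂Q/∂x - ∂P/∂y = 8*y.
Integrating over R: integral_0^1 integral_0^{1-x} (8*y) dy dx = 4/3.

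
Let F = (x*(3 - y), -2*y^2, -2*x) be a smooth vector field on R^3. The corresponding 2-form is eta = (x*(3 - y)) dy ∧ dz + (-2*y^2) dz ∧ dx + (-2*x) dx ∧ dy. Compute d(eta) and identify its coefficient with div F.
d(eta) = (3 - 5*y) dx ∧ dy ∧ dz; div F = 3 - 5*y

For a 2-form in R^3 of the form above, applying d gives a 3-form with coefficient ∂P/∂x + ∂Q/∂y + ∂R/∂z:
  ∂P/∂x = 3 - y
  ∂Q/∂y = -4*y
  ∂R/∂z = 0
Sum = 3 - 5*y, which is exactly div F.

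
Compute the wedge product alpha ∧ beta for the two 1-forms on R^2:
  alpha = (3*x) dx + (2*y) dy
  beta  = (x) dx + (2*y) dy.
alpha ∧ beta = (4*x*y) dx ∧ dy

Distribute the wedge, using dx_i ∧ dx_j = -dx_j ∧ dx_i and dx_i ∧ dx_i = 0. For each pair (i, j) with i < j, the coefficient of dx_i ∧ dx_j in alpha ∧ beta is (alpha_i * beta_j - alpha_j * beta_i). Collecting: alpha ∧ beta = (4*x*y) dx ∧ dy.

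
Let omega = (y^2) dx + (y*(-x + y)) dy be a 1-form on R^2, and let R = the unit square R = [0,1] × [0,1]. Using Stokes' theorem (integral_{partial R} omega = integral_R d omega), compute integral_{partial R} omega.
integral_(partial R) omega = -3/2

Stokes: integral_partial_R omega = integral_R d omega with d omega = (∂Q/∂x - ∂P/∂y) dx ∧ dy.
  ∂Q/∂x = -y
  ∂P/∂y = 2*y
  integrand = ∂Q/∂x - ∂P/∂y = -3*y.
Integrating over R: integral_0^1 integral_0^1 (-3*y) dx dy = -3/2.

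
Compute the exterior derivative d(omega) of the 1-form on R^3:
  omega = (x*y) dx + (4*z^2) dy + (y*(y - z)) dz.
d(omega) = (-x) dx ∧ dy + (2*y - 9*z) dy ∧ dz

For a 1-form omega = sum_i f_i dx_i, the exterior derivative is
  d(omega) = sum_{i < j} (∂f_j/∂x_i - ∂f_i/∂x_j) dx_i ∧ dx_j.
  coefficient of dx ∧ dy: ∂f_2/∂x - ∂f_1/∂y = ∂(4*z^2)/∂x - ∂(x*y)/∂y = -x
  coefficient of dy ∧ dz: ∂f_3/∂y - ∂f_2/∂z = ∂(y*(y - z))/∂y - ∂(4*z^2)/∂z = 2*y - 9*z
Assembling: d(omega) = (-x) dx ∧ dy + (2*y - 9*z) dy ∧ dz.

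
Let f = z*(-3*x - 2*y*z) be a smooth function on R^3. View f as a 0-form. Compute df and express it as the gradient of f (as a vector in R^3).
df = (-3*z) dx + (-2*z^2) dy + (-3*x - 4*y*z) dz; grad f = (-3*z, -2*z^2, -3*x - 4*y*z)

For a 0-form f, d f = (∂f/∂x) dx + (∂f/∂y) dy + (∂f/∂z) dz. The components of the vector representation are exactly the entries of grad f in Cartesian coordinates:
  ∂f/∂x = -3*z
  ∂f/∂y = -2*z^2
  ∂f/∂z = -3*x - 4*y*z.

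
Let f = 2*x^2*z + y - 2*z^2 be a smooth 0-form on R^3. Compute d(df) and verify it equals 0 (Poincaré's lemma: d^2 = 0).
d(df) = 0

Step 1: df = sum_i (∂f/∂x_i) dx_i = (4*x*z) dx + (1) dy + (2*x^2 - 4*z) dz.
Step 2: Apply d again. Using the 1-form formula, the coefficient of dx ∧ dy in d(df) is ∂^2 f/∂x ∂y - ∂^2 f/∂y ∂x = (0) - (0) = 0 (equality of mixed partials for smooth f).
Similarly for dx ∧ dz and dy ∧ dz — all coefficients vanish. So d(df) = 0.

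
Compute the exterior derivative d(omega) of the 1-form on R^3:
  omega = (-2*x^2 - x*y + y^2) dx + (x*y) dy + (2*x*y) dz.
d(omega) = (x - y) dx ∧ dy + (2*y) dx ∧ dz + (2*x) dy ∧ dz

For a 1-form omega = sum_i f_i dx_i, the exterior derivative is
  d(omega) = sum_{i < j} (∂f_j/∂x_i - ∂f_i/∂x_j) dx_i ∧ dx_j.
  coefficient of dx ∧ dy: ∂f_2/∂x - ∂f_1/∂y = ∂(x*y)/∂x - ∂(-2*x^2 - x*y + y^2)/∂y = x - y
  coefficient of dx ∧ dz: ∂f_3/∂x - ∂f_1/∂z = ∂(2*x*y)/∂x - ∂(-2*x^2 - x*y + y^2)/∂z = 2*y
  coefficient of dy ∧ dz: ∂f_3/∂y - ∂f_2/∂z = ∂(2*x*y)/∂y - ∂(x*y)/∂z = 2*x
Assembling: d(omega) = (x - y) dx ∧ dy + (2*y) dx ∧ dz + (2*x) dy ∧ dz.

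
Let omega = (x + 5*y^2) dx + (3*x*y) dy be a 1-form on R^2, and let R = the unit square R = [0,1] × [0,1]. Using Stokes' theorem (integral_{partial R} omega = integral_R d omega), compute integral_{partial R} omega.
integral_(partial R) omega = -7/2

Stokes: integral_partial_R omega = integral_R d omega with d omega = (∂Q/∂x - ∂P/∂y) dx ∧ dy.
  ∂Q/∂x = 3*y
  ∂P/∂y = 10*y
  integrand = ∂Q/∂x - ∂P/∂y = -7*y.
Integrating over R: integral_0^1 integral_0^1 (-7*y) dx dy = -7/2.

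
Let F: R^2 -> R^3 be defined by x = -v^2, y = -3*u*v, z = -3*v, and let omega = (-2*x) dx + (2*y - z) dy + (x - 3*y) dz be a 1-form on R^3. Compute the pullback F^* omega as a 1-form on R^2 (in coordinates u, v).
F^* omega = (v^2*(18*u - 9)) du + (v*(18*u^2 - 36*u - 4*v^2 + 3*v)) dv

Using F^*(f dg) = (f ∘ F) d(g ∘ F), substitute each coordinate x_i by F_i(u, v) in f_i, and replace dx_i by d F_i = (∂F_i/∂u) du + (∂F_i/∂v) dv.
  For the x component: f_1(F) = 2*v^2; d F_1 = (0) du + (-2*v) dv
  For the y component: f_2(F) = 3*v*(1 - 2*u); d F_2 = (-3*v) du + (-3*u) dv
  For the z component: f_3(F) = v*(9*u - v); d F_3 = (0) du + (-3) dv
Combining and collecting du, dv coefficients:
  coeff of du: v^2*(18*u - 9)
  coeff of dv: v*(18*u^2 - 36*u - 4*v^2 + 3*v)
F^* omega = (v^2*(18*u - 9)) du + (v*(18*u^2 - 36*u - 4*v^2 + 3*v)) dv.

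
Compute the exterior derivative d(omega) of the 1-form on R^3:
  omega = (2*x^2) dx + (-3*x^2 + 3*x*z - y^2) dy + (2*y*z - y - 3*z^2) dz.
d(omega) = (-6*x + 3*z) dx ∧ dy + (-3*x + 2*z - 1) dy ∧ dz

For a 1-form omega = sum_i f_i dx_i, the exterior derivative is
  d(omega) = sum_{i < j} (∂f_j/∂x_i - ∂f_i/∂x_j) dx_i ∧ dx_j.
  coefficient of dx ∧ dy: ∂f_2/∂x - ∂f_1/∂y = ∂(-3*x^2 + 3*x*z - y^2)/∂x - ∂(2*x^2)/∂y = -6*x + 3*z
  coefficient of dy ∧ dz: ∂f_3/∂y - ∂f_2/∂z = ∂(2*y*z - y - 3*z^2)/∂y - ∂(-3*x^2 + 3*x*z - y^2)/∂z = -3*x + 2*z - 1
Assembling: d(omega) = (-6*x + 3*z) dx ∧ dy + (-3*x + 2*z - 1) dy ∧ dz.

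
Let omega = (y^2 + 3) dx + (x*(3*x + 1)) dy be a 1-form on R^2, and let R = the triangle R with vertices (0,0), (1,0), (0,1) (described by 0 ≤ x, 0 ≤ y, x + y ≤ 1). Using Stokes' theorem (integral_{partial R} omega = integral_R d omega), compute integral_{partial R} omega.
integral_(partial R) omega = 7/6

Stokes: integral_partial_R omega = integral_R d omega with d omega = (∂Q/∂x - ∂P/∂y) dx ∧ dy.
  ∂Q/∂x = 6*x + 1
  ∂P/∂y = 2*y
  integrand = ∂Q/∂x - ∂P/∂y = 6*x - 2*y + 1.
Integrating over R: integral_0^1 integral_0^{1-x} (6*x - 2*y + 1) dy dx = 7/6.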